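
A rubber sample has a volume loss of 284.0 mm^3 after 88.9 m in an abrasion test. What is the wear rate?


Rate = volume_loss / distance
= 284.0 / 88.9
= 3.195 mm^3/m

3.195 mm^3/m


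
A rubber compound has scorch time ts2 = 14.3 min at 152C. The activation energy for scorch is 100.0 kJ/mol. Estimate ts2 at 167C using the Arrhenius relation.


Convert temperatures: T1 = 152 + 273.15 = 425.15 K, T2 = 167 + 273.15 = 440.15 K
ts2_new = 14.3 * exp(100000 / 8.314 * (1/440.15 - 1/425.15))
1/T2 - 1/T1 = -8.0158e-05
ts2_new = 5.45 min

5.45 min


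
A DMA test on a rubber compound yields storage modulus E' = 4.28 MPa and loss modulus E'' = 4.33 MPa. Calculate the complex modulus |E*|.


|E*| = sqrt(E'^2 + E''^2)
= sqrt(4.28^2 + 4.33^2)
= sqrt(18.3184 + 18.7489)
= 6.088 MPa

6.088 MPa


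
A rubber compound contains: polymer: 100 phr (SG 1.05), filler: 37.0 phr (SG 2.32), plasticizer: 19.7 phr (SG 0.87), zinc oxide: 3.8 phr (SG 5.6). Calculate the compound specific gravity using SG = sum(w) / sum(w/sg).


Sum of weights = 160.5
Volume contributions:
  polymer: 100/1.05 = 95.2381
  filler: 37.0/2.32 = 15.9483
  plasticizer: 19.7/0.87 = 22.6437
  zinc oxide: 3.8/5.6 = 0.6786
Sum of volumes = 134.5086
SG = 160.5 / 134.5086 = 1.193

SG = 1.193


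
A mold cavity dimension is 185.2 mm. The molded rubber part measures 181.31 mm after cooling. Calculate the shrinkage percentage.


Shrinkage = (mold - part) / mold * 100
= (185.2 - 181.31) / 185.2 * 100
= 3.89 / 185.2 * 100
= 2.1%

2.1%


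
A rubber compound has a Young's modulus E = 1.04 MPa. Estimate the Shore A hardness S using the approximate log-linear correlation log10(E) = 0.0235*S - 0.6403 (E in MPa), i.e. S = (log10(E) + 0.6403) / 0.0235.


log10(E) = 0.0235*S - 0.6403  =>  S = (log10(E) + 0.6403) / 0.0235
log10(1.04) = 0.017033
S = (0.017033 + 0.6403) / 0.0235 = 0.657333 / 0.0235
S = 28.0

Shore A = 28.0


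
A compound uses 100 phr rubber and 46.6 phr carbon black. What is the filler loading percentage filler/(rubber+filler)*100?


Filler % = filler / (rubber + filler) * 100
= 46.6 / (100 + 46.6) * 100
= 46.6 / 146.6 * 100
= 31.79%

31.79%


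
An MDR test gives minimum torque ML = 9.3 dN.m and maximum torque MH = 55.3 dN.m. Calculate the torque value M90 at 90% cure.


M90 = ML + 0.9 * (MH - ML)
M90 = 9.3 + 0.9 * (55.3 - 9.3)
M90 = 9.3 + 0.9 * 46.0
M90 = 50.7 dN.m

50.7 dN.m


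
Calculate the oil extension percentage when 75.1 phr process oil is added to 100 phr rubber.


Oil % = oil / (100 + oil) * 100
= 75.1 / (100 + 75.1) * 100
= 75.1 / 175.1 * 100
= 42.89%

42.89%


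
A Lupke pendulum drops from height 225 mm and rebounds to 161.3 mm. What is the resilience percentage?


Resilience = h_rebound / h_drop * 100
= 161.3 / 225 * 100
= 71.7%

71.7%


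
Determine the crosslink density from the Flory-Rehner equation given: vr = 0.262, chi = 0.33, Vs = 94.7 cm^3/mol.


ln(1 - vr) = ln(1 - 0.262) = -0.3038
Numerator = -((-0.3038) + 0.262 + 0.33 * 0.262^2) = 0.0192
Denominator = 94.7 * (0.262^(1/3) - 0.262/2) = 48.1912
nu = 0.0192 / 48.1912 = 3.9756e-04 mol/cm^3

3.9756e-04 mol/cm^3


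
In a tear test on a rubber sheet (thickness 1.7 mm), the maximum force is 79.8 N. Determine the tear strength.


Tear strength = force / thickness
= 79.8 / 1.7
= 46.94 N/mm

46.94 N/mm


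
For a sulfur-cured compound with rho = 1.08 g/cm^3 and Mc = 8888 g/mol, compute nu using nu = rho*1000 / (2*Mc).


nu = rho * 1000 / (2 * Mc)
nu = 1.08 * 1000 / (2 * 8888)
nu = 1080.0 / 17776
nu = 0.0608 mol/L

0.0608 mol/L


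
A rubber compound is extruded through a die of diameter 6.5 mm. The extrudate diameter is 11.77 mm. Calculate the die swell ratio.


Die swell ratio = D_extrudate / D_die
= 11.77 / 6.5
= 1.811

Die swell = 1.811


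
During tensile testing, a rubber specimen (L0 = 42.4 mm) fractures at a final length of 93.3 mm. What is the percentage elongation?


Elongation = (Lf - L0) / L0 * 100
= (93.3 - 42.4) / 42.4 * 100
= 50.9 / 42.4 * 100
= 120.0%

120.0%


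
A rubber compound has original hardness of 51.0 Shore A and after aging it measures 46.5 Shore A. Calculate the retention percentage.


Retention = aged / original * 100
= 46.5 / 51.0 * 100
= 91.2%

91.2%


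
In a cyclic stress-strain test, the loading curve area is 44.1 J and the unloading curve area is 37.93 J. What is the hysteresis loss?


Hysteresis loss = loading - unloading
= 44.1 - 37.93
= 6.17 J

6.17 J


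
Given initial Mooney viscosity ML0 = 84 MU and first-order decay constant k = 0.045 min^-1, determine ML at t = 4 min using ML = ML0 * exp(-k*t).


ML = ML0 * exp(-k * t)
ML = 84 * exp(-0.045 * 4)
ML = 84 * 0.8353
ML = 70.16 MU

70.16 MU


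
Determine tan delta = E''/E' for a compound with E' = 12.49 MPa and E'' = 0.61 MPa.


tan delta = E'' / E'
= 0.61 / 12.49
= 0.0488

tan delta = 0.0488


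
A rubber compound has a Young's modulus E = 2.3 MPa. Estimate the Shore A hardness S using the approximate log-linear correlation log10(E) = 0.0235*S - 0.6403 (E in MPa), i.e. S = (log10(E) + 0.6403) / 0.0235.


log10(E) = 0.0235*S - 0.6403  =>  S = (log10(E) + 0.6403) / 0.0235
log10(2.3) = 0.361728
S = (0.361728 + 0.6403) / 0.0235 = 1.002028 / 0.0235
S = 42.6

Shore A = 42.6


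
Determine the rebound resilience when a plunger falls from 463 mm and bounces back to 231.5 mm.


Resilience = h_rebound / h_drop * 100
= 231.5 / 463 * 100
= 50.0%

50.0%


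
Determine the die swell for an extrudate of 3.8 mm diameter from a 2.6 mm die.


Die swell ratio = D_extrudate / D_die
= 3.8 / 2.6
= 1.462

Die swell = 1.462


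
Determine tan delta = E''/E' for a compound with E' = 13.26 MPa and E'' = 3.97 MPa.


tan delta = E'' / E'
= 3.97 / 13.26
= 0.2994

tan delta = 0.2994


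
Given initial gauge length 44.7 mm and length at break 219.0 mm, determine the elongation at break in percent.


Elongation = (Lf - L0) / L0 * 100
= (219.0 - 44.7) / 44.7 * 100
= 174.3 / 44.7 * 100
= 389.9%

389.9%


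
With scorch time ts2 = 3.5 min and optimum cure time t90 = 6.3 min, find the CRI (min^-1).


CRI = 100 / (t90 - ts2)
= 100 / (6.3 - 3.5)
= 100 / 2.8
= 35.71 min^-1

35.71 min^-1


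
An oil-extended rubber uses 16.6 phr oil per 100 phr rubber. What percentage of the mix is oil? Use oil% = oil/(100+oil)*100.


Oil % = oil / (100 + oil) * 100
= 16.6 / (100 + 16.6) * 100
= 16.6 / 116.6 * 100
= 14.24%

14.24%


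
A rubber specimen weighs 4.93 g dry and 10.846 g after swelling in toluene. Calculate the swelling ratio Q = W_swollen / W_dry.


Q = W_swollen / W_dry
Q = 10.846 / 4.93
Q = 2.2

Q = 2.2


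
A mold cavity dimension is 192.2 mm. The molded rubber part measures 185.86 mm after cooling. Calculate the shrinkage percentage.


Shrinkage = (mold - part) / mold * 100
= (192.2 - 185.86) / 192.2 * 100
= 6.34 / 192.2 * 100
= 3.3%

3.3%


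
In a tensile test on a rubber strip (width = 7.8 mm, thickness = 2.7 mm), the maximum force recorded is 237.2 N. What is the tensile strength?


Area = width * thickness = 7.8 * 2.7 = 21.06 mm^2
TS = force / area = 237.2 / 21.06 = 11.26 MPa

11.26 MPa


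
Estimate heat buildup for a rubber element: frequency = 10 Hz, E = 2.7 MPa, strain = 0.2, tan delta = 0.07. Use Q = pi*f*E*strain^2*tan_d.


Q = pi * f * E * strain^2 * tan_d
= pi * 10 * 2.7 * 0.2^2 * 0.07
= pi * 10 * 2.7 * 0.0400 * 0.07
= 0.2375

Q = 0.2375


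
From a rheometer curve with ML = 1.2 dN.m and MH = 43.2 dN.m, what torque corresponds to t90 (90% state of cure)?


M90 = ML + 0.9 * (MH - ML)
M90 = 1.2 + 0.9 * (43.2 - 1.2)
M90 = 1.2 + 0.9 * 42.0
M90 = 39.0 dN.m

39.0 dN.m


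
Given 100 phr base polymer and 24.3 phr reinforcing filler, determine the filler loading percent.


Filler % = filler / (rubber + filler) * 100
= 24.3 / (100 + 24.3) * 100
= 24.3 / 124.3 * 100
= 19.55%

19.55%


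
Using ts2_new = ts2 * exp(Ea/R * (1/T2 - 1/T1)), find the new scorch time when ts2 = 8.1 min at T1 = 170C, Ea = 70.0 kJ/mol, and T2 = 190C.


Convert temperatures: T1 = 170 + 273.15 = 443.15 K, T2 = 190 + 273.15 = 463.15 K
ts2_new = 8.1 * exp(70000 / 8.314 * (1/463.15 - 1/443.15))
1/T2 - 1/T1 = -9.7445e-05
ts2_new = 3.57 min

3.57 min


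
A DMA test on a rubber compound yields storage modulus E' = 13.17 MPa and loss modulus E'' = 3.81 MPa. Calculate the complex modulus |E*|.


|E*| = sqrt(E'^2 + E''^2)
= sqrt(13.17^2 + 3.81^2)
= sqrt(173.4489 + 14.5161)
= 13.71 MPa

13.71 MPa


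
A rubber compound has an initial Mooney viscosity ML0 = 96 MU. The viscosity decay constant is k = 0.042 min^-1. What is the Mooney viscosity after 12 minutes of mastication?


ML = ML0 * exp(-k * t)
ML = 96 * exp(-0.042 * 12)
ML = 96 * 0.6041
ML = 57.99 MU

57.99 MU


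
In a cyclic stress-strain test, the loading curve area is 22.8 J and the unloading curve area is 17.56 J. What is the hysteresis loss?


Hysteresis loss = loading - unloading
= 22.8 - 17.56
= 5.24 J

5.24 J


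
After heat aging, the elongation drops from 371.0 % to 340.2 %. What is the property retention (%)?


Retention = aged / original * 100
= 340.2 / 371.0 * 100
= 91.7%

91.7%


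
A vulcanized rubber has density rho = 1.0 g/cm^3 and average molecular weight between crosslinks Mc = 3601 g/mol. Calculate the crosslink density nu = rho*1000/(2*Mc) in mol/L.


nu = rho * 1000 / (2 * Mc)
nu = 1.0 * 1000 / (2 * 3601)
nu = 1000.0 / 7202
nu = 0.1389 mol/L

0.1389 mol/L


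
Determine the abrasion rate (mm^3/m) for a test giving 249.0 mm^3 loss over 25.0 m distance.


Rate = volume_loss / distance
= 249.0 / 25.0
= 9.96 mm^3/m

9.96 mm^3/m


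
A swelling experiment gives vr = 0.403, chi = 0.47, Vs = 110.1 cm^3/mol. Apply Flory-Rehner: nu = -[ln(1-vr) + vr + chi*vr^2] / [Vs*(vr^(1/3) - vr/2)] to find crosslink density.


ln(1 - vr) = ln(1 - 0.403) = -0.5158
Numerator = -((-0.5158) + 0.403 + 0.47 * 0.403^2) = 0.0365
Denominator = 110.1 * (0.403^(1/3) - 0.403/2) = 59.1395
nu = 0.0365 / 59.1395 = 6.1728e-04 mol/cm^3

6.1728e-04 mol/cm^3


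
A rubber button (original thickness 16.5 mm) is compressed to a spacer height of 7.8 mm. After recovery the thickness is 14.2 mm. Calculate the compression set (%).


CS = (t0 - recovered) / (t0 - ts) * 100
= (16.5 - 14.2) / (16.5 - 7.8) * 100
= 2.3 / 8.7 * 100
= 26.4%

26.4%


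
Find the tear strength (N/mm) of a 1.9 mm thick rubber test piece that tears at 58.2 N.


Tear strength = force / thickness
= 58.2 / 1.9
= 30.63 N/mm

30.63 N/mm


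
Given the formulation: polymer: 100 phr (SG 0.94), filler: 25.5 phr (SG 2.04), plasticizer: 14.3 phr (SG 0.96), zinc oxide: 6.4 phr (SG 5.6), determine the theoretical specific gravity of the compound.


Sum of weights = 146.2
Volume contributions:
  polymer: 100/0.94 = 106.3830
  filler: 25.5/2.04 = 12.5000
  plasticizer: 14.3/0.96 = 14.8958
  zinc oxide: 6.4/5.6 = 1.1429
Sum of volumes = 134.9217
SG = 146.2 / 134.9217 = 1.084

SG = 1.084


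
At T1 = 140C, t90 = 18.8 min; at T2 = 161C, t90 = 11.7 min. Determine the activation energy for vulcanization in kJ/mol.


T1 = 413.15 K, T2 = 434.15 K
1/T1 - 1/T2 = 1.1708e-04
ln(t1/t2) = ln(18.8/11.7) = 0.4743
Ea = 8.314 * 0.4743 / 1.1708e-04 = 33679.2286 J/mol
Ea = 33.68 kJ/mol

33.68 kJ/mol


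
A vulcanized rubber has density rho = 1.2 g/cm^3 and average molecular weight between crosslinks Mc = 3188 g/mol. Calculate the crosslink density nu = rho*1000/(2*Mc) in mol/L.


nu = rho * 1000 / (2 * Mc)
nu = 1.2 * 1000 / (2 * 3188)
nu = 1200.0 / 6376
nu = 0.1882 mol/L

0.1882 mol/L


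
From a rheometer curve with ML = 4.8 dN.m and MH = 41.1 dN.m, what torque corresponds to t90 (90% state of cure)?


M90 = ML + 0.9 * (MH - ML)
M90 = 4.8 + 0.9 * (41.1 - 4.8)
M90 = 4.8 + 0.9 * 36.3
M90 = 37.47 dN.m

37.47 dN.m


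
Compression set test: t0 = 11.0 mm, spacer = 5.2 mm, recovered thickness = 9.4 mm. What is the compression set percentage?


CS = (t0 - recovered) / (t0 - ts) * 100
= (11.0 - 9.4) / (11.0 - 5.2) * 100
= 1.6 / 5.8 * 100
= 27.6%

27.6%


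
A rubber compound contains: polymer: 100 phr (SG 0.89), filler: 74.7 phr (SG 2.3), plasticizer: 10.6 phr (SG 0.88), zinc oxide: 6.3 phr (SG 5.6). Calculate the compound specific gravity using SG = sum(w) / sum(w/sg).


Sum of weights = 191.6
Volume contributions:
  polymer: 100/0.89 = 112.3596
  filler: 74.7/2.3 = 32.4783
  plasticizer: 10.6/0.88 = 12.0455
  zinc oxide: 6.3/5.6 = 1.1250
Sum of volumes = 158.0083
SG = 191.6 / 158.0083 = 1.213

SG = 1.213


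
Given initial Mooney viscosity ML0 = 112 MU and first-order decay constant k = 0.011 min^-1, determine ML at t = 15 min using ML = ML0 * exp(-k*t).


ML = ML0 * exp(-k * t)
ML = 112 * exp(-0.011 * 15)
ML = 112 * 0.8479
ML = 94.96 MU

94.96 MU


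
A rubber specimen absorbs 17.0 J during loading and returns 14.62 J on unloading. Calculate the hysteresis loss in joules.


Hysteresis loss = loading - unloading
= 17.0 - 14.62
= 2.38 J

2.38 J


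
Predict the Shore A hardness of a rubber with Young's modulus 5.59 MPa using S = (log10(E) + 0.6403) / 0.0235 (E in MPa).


log10(E) = 0.0235*S - 0.6403  =>  S = (log10(E) + 0.6403) / 0.0235
log10(5.59) = 0.747412
S = (0.747412 + 0.6403) / 0.0235 = 1.387712 / 0.0235
S = 59.1

Shore A = 59.1


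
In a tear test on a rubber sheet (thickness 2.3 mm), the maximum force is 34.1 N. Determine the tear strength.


Tear strength = force / thickness
= 34.1 / 2.3
= 14.83 N/mm

14.83 N/mm


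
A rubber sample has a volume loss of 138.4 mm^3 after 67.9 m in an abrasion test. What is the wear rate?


Rate = volume_loss / distance
= 138.4 / 67.9
= 2.038 mm^3/m

2.038 mm^3/m


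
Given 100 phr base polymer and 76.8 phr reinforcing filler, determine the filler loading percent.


Filler % = filler / (rubber + filler) * 100
= 76.8 / (100 + 76.8) * 100
= 76.8 / 176.8 * 100
= 43.44%

43.44%


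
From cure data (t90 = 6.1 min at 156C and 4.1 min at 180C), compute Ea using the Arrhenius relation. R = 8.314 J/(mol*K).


T1 = 429.15 K, T2 = 453.15 K
1/T1 - 1/T2 = 1.2341e-04
ln(t1/t2) = ln(6.1/4.1) = 0.3973
Ea = 8.314 * 0.3973 / 1.2341e-04 = 26765.1949 J/mol
Ea = 26.77 kJ/mol

26.77 kJ/mol


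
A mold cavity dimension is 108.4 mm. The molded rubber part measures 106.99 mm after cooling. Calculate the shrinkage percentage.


Shrinkage = (mold - part) / mold * 100
= (108.4 - 106.99) / 108.4 * 100
= 1.41 / 108.4 * 100
= 1.3%

1.3%


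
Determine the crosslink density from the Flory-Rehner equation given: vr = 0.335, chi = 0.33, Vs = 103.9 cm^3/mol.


ln(1 - vr) = ln(1 - 0.335) = -0.4080
Numerator = -((-0.4080) + 0.335 + 0.33 * 0.335^2) = 0.0359
Denominator = 103.9 * (0.335^(1/3) - 0.335/2) = 54.7569
nu = 0.0359 / 54.7569 = 6.5625e-04 mol/cm^3

6.5625e-04 mol/cm^3


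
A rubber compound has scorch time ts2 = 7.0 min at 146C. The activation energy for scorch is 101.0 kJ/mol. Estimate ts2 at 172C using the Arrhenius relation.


Convert temperatures: T1 = 146 + 273.15 = 419.15 K, T2 = 172 + 273.15 = 445.15 K
ts2_new = 7.0 * exp(101000 / 8.314 * (1/445.15 - 1/419.15))
1/T2 - 1/T1 = -1.3935e-04
ts2_new = 1.29 min

1.29 min


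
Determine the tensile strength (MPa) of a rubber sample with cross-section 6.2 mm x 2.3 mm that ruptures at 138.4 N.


Area = width * thickness = 6.2 * 2.3 = 14.26 mm^2
TS = force / area = 138.4 / 14.26 = 9.71 MPa

9.71 MPa


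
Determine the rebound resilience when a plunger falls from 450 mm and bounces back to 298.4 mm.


Resilience = h_rebound / h_drop * 100
= 298.4 / 450 * 100
= 66.3%

66.3%


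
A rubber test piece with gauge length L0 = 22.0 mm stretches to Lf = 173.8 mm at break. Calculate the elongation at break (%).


Elongation = (Lf - L0) / L0 * 100
= (173.8 - 22.0) / 22.0 * 100
= 151.8 / 22.0 * 100
= 690.0%

690.0%


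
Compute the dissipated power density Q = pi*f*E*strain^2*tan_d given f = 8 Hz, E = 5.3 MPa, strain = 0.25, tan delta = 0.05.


Q = pi * f * E * strain^2 * tan_d
= pi * 8 * 5.3 * 0.25^2 * 0.05
= pi * 8 * 5.3 * 0.0625 * 0.05
= 0.4163

Q = 0.4163


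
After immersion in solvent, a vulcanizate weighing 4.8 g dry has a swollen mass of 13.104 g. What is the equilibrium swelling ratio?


Q = W_swollen / W_dry
Q = 13.104 / 4.8
Q = 2.73

Q = 2.73


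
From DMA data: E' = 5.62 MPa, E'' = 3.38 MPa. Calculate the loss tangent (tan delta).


tan delta = E'' / E'
= 3.38 / 5.62
= 0.6014

tan delta = 0.6014


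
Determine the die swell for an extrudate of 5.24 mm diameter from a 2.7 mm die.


Die swell ratio = D_extrudate / D_die
= 5.24 / 2.7
= 1.941

Die swell = 1.941


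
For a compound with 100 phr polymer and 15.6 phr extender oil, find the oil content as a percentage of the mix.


Oil % = oil / (100 + oil) * 100
= 15.6 / (100 + 15.6) * 100
= 15.6 / 115.6 * 100
= 13.49%

13.49%


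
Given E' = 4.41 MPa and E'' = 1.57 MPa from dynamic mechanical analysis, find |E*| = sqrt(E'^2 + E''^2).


|E*| = sqrt(E'^2 + E''^2)
= sqrt(4.41^2 + 1.57^2)
= sqrt(19.4481 + 2.4649)
= 4.681 MPa

4.681 MPa


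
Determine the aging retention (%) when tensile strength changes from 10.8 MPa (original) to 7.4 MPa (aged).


Retention = aged / original * 100
= 7.4 / 10.8 * 100
= 68.5%

68.5%


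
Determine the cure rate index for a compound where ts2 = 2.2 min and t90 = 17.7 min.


CRI = 100 / (t90 - ts2)
= 100 / (17.7 - 2.2)
= 100 / 15.5
= 6.45 min^-1

6.45 min^-1


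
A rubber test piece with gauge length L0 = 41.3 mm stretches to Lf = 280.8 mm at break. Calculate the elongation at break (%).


Elongation = (Lf - L0) / L0 * 100
= (280.8 - 41.3) / 41.3 * 100
= 239.5 / 41.3 * 100
= 579.9%

579.9%


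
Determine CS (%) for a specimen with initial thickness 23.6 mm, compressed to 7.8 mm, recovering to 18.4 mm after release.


CS = (t0 - recovered) / (t0 - ts) * 100
= (23.6 - 18.4) / (23.6 - 7.8) * 100
= 5.2 / 15.8 * 100
= 32.9%

32.9%


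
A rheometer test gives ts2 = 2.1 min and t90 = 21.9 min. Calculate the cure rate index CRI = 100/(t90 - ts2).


CRI = 100 / (t90 - ts2)
= 100 / (21.9 - 2.1)
= 100 / 19.8
= 5.05 min^-1

5.05 min^-1


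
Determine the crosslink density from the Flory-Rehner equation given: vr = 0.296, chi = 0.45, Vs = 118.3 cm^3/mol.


ln(1 - vr) = ln(1 - 0.296) = -0.3510
Numerator = -((-0.3510) + 0.296 + 0.45 * 0.296^2) = 0.0155
Denominator = 118.3 * (0.296^(1/3) - 0.296/2) = 61.3320
nu = 0.0155 / 61.3320 = 2.5353e-04 mol/cm^3

2.5353e-04 mol/cm^3


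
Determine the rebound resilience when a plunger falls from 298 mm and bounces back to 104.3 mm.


Resilience = h_rebound / h_drop * 100
= 104.3 / 298 * 100
= 35.0%

35.0%


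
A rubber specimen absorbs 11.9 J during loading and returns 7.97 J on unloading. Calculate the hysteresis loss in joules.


Hysteresis loss = loading - unloading
= 11.9 - 7.97
= 3.93 J

3.93 J


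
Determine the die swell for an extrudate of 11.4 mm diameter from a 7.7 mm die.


Die swell ratio = D_extrudate / D_die
= 11.4 / 7.7
= 1.481

Die swell = 1.481


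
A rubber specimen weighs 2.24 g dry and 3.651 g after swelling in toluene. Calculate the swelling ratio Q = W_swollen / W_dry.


Q = W_swollen / W_dry
Q = 3.651 / 2.24
Q = 1.63

Q = 1.63


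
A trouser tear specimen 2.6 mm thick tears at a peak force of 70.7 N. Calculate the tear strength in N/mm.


Tear strength = force / thickness
= 70.7 / 2.6
= 27.19 N/mm

27.19 N/mm


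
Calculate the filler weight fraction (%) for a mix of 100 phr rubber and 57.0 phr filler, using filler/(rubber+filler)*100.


Filler % = filler / (rubber + filler) * 100
= 57.0 / (100 + 57.0) * 100
= 57.0 / 157.0 * 100
= 36.31%

36.31%


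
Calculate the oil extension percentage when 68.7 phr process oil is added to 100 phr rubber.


Oil % = oil / (100 + oil) * 100
= 68.7 / (100 + 68.7) * 100
= 68.7 / 168.7 * 100
= 40.72%

40.72%


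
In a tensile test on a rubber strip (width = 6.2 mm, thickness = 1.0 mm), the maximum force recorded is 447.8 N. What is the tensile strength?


Area = width * thickness = 6.2 * 1.0 = 6.2 mm^2
TS = force / area = 447.8 / 6.2 = 72.23 MPa

72.23 MPa


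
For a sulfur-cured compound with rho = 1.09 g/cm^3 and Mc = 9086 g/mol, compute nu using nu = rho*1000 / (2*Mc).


nu = rho * 1000 / (2 * Mc)
nu = 1.09 * 1000 / (2 * 9086)
nu = 1090.0 / 18172
nu = 0.0600 mol/L

0.0600 mol/L


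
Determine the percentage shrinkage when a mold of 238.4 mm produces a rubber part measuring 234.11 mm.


Shrinkage = (mold - part) / mold * 100
= (238.4 - 234.11) / 238.4 * 100
= 4.29 / 238.4 * 100
= 1.8%

1.8%


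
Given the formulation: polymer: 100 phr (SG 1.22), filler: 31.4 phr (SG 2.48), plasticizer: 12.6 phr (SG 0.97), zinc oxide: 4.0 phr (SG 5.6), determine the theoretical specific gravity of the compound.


Sum of weights = 148.0
Volume contributions:
  polymer: 100/1.22 = 81.9672
  filler: 31.4/2.48 = 12.6613
  plasticizer: 12.6/0.97 = 12.9897
  zinc oxide: 4.0/5.6 = 0.7143
Sum of volumes = 108.3325
SG = 148.0 / 108.3325 = 1.366

SG = 1.366


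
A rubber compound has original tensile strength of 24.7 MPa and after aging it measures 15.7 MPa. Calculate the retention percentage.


Retention = aged / original * 100
= 15.7 / 24.7 * 100
= 63.6%

63.6%


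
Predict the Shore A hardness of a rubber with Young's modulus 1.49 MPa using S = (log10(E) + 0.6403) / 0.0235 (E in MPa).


log10(E) = 0.0235*S - 0.6403  =>  S = (log10(E) + 0.6403) / 0.0235
log10(1.49) = 0.173186
S = (0.173186 + 0.6403) / 0.0235 = 0.813486 / 0.0235
S = 34.6

Shore A = 34.6


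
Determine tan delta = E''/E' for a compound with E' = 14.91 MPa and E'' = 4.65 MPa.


tan delta = E'' / E'
= 4.65 / 14.91
= 0.3119

tan delta = 0.3119


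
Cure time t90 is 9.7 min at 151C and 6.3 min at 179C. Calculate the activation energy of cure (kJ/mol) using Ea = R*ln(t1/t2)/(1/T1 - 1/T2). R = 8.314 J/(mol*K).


T1 = 424.15 K, T2 = 452.15 K
1/T1 - 1/T2 = 1.4600e-04
ln(t1/t2) = ln(9.7/6.3) = 0.4316
Ea = 8.314 * 0.4316 / 1.4600e-04 = 24576.0190 J/mol
Ea = 24.58 kJ/mol

24.58 kJ/mol


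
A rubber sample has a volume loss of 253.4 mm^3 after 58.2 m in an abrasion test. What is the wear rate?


Rate = volume_loss / distance
= 253.4 / 58.2
= 4.354 mm^3/m

4.354 mm^3/m


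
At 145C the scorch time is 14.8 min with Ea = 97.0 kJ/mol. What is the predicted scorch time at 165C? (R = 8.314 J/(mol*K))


Convert temperatures: T1 = 145 + 273.15 = 418.15 K, T2 = 165 + 273.15 = 438.15 K
ts2_new = 14.8 * exp(97000 / 8.314 * (1/438.15 - 1/418.15))
1/T2 - 1/T1 = -1.0916e-04
ts2_new = 4.14 min

4.14 min


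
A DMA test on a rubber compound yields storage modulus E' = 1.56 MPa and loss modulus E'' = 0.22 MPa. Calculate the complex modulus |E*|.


|E*| = sqrt(E'^2 + E''^2)
= sqrt(1.56^2 + 0.22^2)
= sqrt(2.4336 + 0.0484)
= 1.575 MPa

1.575 MPa


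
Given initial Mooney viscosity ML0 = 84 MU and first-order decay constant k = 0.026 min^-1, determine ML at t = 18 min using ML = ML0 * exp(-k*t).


ML = ML0 * exp(-k * t)
ML = 84 * exp(-0.026 * 18)
ML = 84 * 0.6263
ML = 52.61 MU

52.61 MU


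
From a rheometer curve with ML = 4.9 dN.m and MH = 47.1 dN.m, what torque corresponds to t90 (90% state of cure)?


M90 = ML + 0.9 * (MH - ML)
M90 = 4.9 + 0.9 * (47.1 - 4.9)
M90 = 4.9 + 0.9 * 42.2
M90 = 42.88 dN.m

42.88 dN.m


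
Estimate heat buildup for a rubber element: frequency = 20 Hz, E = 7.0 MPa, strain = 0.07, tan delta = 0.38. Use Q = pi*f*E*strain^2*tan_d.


Q = pi * f * E * strain^2 * tan_d
= pi * 20 * 7.0 * 0.07^2 * 0.38
= pi * 20 * 7.0 * 0.0049 * 0.38
= 0.8190

Q = 0.8190


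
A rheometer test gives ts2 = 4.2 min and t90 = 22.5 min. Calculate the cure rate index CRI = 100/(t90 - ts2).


CRI = 100 / (t90 - ts2)
= 100 / (22.5 - 4.2)
= 100 / 18.3
= 5.46 min^-1

5.46 min^-1


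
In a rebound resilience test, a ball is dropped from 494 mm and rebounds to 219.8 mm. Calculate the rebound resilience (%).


Resilience = h_rebound / h_drop * 100
= 219.8 / 494 * 100
= 44.5%

44.5%


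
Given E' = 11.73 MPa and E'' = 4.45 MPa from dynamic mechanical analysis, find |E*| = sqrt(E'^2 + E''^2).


|E*| = sqrt(E'^2 + E''^2)
= sqrt(11.73^2 + 4.45^2)
= sqrt(137.5929 + 19.8025)
= 12.546 MPa

12.546 MPa


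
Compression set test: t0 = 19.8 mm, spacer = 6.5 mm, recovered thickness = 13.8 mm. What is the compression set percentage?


CS = (t0 - recovered) / (t0 - ts) * 100
= (19.8 - 13.8) / (19.8 - 6.5) * 100
= 6.0 / 13.3 * 100
= 45.1%

45.1%


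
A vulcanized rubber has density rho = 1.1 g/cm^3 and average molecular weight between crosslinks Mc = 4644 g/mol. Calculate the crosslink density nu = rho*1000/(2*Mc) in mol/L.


nu = rho * 1000 / (2 * Mc)
nu = 1.1 * 1000 / (2 * 4644)
nu = 1100.0 / 9288
nu = 0.1184 mol/L

0.1184 mol/L


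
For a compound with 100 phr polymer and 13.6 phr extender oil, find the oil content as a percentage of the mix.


Oil % = oil / (100 + oil) * 100
= 13.6 / (100 + 13.6) * 100
= 13.6 / 113.6 * 100
= 11.97%

11.97%


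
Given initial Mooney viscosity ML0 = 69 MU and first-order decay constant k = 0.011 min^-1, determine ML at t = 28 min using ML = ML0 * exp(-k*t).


ML = ML0 * exp(-k * t)
ML = 69 * exp(-0.011 * 28)
ML = 69 * 0.7349
ML = 50.71 MU

50.71 MU


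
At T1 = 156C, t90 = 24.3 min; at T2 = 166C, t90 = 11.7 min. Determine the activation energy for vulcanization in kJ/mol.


T1 = 429.15 K, T2 = 439.15 K
1/T1 - 1/T2 = 5.3061e-05
ln(t1/t2) = ln(24.3/11.7) = 0.7309
Ea = 8.314 * 0.7309 / 5.3061e-05 = 114520.3228 J/mol
Ea = 114.52 kJ/mol

114.52 kJ/mol


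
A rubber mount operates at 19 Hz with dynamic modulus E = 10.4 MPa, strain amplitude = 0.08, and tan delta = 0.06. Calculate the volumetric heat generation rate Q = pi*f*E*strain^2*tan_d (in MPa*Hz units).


Q = pi * f * E * strain^2 * tan_d
= pi * 19 * 10.4 * 0.08^2 * 0.06
= pi * 19 * 10.4 * 0.0064 * 0.06
= 0.2384

Q = 0.2384


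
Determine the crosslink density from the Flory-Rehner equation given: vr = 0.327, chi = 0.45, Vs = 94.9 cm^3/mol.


ln(1 - vr) = ln(1 - 0.327) = -0.3960
Numerator = -((-0.3960) + 0.327 + 0.45 * 0.327^2) = 0.0209
Denominator = 94.9 * (0.327^(1/3) - 0.327/2) = 49.8644
nu = 0.0209 / 49.8644 = 4.1897e-04 mol/cm^3

4.1897e-04 mol/cm^3


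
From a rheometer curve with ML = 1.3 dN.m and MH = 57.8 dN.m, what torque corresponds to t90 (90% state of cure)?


M90 = ML + 0.9 * (MH - ML)
M90 = 1.3 + 0.9 * (57.8 - 1.3)
M90 = 1.3 + 0.9 * 56.5
M90 = 52.15 dN.m

52.15 dN.m


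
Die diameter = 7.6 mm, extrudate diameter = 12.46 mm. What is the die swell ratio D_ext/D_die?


Die swell ratio = D_extrudate / D_die
= 12.46 / 7.6
= 1.639

Die swell = 1.639


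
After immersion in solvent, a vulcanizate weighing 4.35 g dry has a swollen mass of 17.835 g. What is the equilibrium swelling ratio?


Q = W_swollen / W_dry
Q = 17.835 / 4.35
Q = 4.1

Q = 4.1


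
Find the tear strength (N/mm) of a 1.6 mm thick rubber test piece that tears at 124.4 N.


Tear strength = force / thickness
= 124.4 / 1.6
= 77.75 N/mm

77.75 N/mm


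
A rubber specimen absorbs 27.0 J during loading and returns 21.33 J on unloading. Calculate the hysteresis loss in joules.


Hysteresis loss = loading - unloading
= 27.0 - 21.33
= 5.67 J

5.67 J


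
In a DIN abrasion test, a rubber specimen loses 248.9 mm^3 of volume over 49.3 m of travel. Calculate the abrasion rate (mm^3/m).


Rate = volume_loss / distance
= 248.9 / 49.3
= 5.049 mm^3/m

5.049 mm^3/m


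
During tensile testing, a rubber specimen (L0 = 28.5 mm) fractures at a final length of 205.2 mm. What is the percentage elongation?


Elongation = (Lf - L0) / L0 * 100
= (205.2 - 28.5) / 28.5 * 100
= 176.7 / 28.5 * 100
= 620.0%

620.0%


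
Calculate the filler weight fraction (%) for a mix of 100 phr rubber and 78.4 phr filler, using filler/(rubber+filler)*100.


Filler % = filler / (rubber + filler) * 100
= 78.4 / (100 + 78.4) * 100
= 78.4 / 178.4 * 100
= 43.95%

43.95%


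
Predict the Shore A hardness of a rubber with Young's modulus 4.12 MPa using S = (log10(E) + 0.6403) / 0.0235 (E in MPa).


log10(E) = 0.0235*S - 0.6403  =>  S = (log10(E) + 0.6403) / 0.0235
log10(4.12) = 0.614897
S = (0.614897 + 0.6403) / 0.0235 = 1.255197 / 0.0235
S = 53.4

Shore A = 53.4


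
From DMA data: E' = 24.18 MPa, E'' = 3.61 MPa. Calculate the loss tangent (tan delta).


tan delta = E'' / E'
= 3.61 / 24.18
= 0.1493

tan delta = 0.1493


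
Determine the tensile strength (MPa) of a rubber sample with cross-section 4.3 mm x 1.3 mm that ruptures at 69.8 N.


Area = width * thickness = 4.3 * 1.3 = 5.59 mm^2
TS = force / area = 69.8 / 5.59 = 12.49 MPa

12.49 MPa


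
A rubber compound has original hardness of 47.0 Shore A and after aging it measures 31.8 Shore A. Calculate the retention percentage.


Retention = aged / original * 100
= 31.8 / 47.0 * 100
= 67.7%

67.7%


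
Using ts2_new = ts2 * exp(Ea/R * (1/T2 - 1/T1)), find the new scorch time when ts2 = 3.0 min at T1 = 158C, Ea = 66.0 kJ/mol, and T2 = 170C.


Convert temperatures: T1 = 158 + 273.15 = 431.15 K, T2 = 170 + 273.15 = 443.15 K
ts2_new = 3.0 * exp(66000 / 8.314 * (1/443.15 - 1/431.15))
1/T2 - 1/T1 = -6.2806e-05
ts2_new = 1.82 min

1.82 min


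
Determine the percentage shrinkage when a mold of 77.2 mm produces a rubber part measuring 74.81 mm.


Shrinkage = (mold - part) / mold * 100
= (77.2 - 74.81) / 77.2 * 100
= 2.39 / 77.2 * 100
= 3.1%

3.1%


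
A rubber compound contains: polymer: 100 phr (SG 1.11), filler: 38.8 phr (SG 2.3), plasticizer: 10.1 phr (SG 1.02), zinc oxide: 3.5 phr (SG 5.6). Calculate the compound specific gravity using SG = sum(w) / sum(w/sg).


Sum of weights = 152.4
Volume contributions:
  polymer: 100/1.11 = 90.0901
  filler: 38.8/2.3 = 16.8696
  plasticizer: 10.1/1.02 = 9.9020
  zinc oxide: 3.5/5.6 = 0.6250
Sum of volumes = 117.4866
SG = 152.4 / 117.4866 = 1.297

SG = 1.297


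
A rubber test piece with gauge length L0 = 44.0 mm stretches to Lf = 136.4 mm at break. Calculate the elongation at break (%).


Elongation = (Lf - L0) / L0 * 100
= (136.4 - 44.0) / 44.0 * 100
= 92.4 / 44.0 * 100
= 210.0%

210.0%


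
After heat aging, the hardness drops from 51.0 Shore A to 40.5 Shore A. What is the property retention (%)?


Retention = aged / original * 100
= 40.5 / 51.0 * 100
= 79.4%

79.4%


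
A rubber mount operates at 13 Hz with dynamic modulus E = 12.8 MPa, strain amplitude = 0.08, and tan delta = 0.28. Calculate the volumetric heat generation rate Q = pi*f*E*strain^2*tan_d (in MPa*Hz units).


Q = pi * f * E * strain^2 * tan_d
= pi * 13 * 12.8 * 0.08^2 * 0.28
= pi * 13 * 12.8 * 0.0064 * 0.28
= 0.9368

Q = 0.9368


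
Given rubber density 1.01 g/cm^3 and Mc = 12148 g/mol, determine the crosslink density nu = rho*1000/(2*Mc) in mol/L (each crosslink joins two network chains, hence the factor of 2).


nu = rho * 1000 / (2 * Mc)
nu = 1.01 * 1000 / (2 * 12148)
nu = 1010.0 / 24296
nu = 0.0416 mol/L

0.0416 mol/L


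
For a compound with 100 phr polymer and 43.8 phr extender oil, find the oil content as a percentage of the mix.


Oil % = oil / (100 + oil) * 100
= 43.8 / (100 + 43.8) * 100
= 43.8 / 143.8 * 100
= 30.46%

30.46%


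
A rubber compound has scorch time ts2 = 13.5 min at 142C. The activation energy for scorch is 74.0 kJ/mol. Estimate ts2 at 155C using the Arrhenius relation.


Convert temperatures: T1 = 142 + 273.15 = 415.15 K, T2 = 155 + 273.15 = 428.15 K
ts2_new = 13.5 * exp(74000 / 8.314 * (1/428.15 - 1/415.15))
1/T2 - 1/T1 = -7.3138e-05
ts2_new = 7.04 min

7.04 min


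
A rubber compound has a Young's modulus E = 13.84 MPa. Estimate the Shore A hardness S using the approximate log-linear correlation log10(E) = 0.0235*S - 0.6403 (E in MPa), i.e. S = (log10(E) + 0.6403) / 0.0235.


log10(E) = 0.0235*S - 0.6403  =>  S = (log10(E) + 0.6403) / 0.0235
log10(13.84) = 1.141136
S = (1.141136 + 0.6403) / 0.0235 = 1.781436 / 0.0235
S = 75.8

Shore A = 75.8


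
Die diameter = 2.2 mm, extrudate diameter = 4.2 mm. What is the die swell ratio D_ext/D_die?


Die swell ratio = D_extrudate / D_die
= 4.2 / 2.2
= 1.909

Die swell = 1.909


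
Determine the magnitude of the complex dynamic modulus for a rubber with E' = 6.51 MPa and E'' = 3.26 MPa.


|E*| = sqrt(E'^2 + E''^2)
= sqrt(6.51^2 + 3.26^2)
= sqrt(42.3801 + 10.6276)
= 7.281 MPa

7.281 MPa


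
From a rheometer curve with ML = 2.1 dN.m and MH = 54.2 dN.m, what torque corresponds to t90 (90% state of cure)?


M90 = ML + 0.9 * (MH - ML)
M90 = 2.1 + 0.9 * (54.2 - 2.1)
M90 = 2.1 + 0.9 * 52.1
M90 = 48.99 dN.m

48.99 dN.m


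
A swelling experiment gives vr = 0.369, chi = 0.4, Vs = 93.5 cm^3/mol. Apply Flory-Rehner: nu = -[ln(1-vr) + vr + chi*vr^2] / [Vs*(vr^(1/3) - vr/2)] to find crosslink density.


ln(1 - vr) = ln(1 - 0.369) = -0.4604
Numerator = -((-0.4604) + 0.369 + 0.4 * 0.369^2) = 0.0370
Denominator = 93.5 * (0.369^(1/3) - 0.369/2) = 49.8129
nu = 0.0370 / 49.8129 = 7.4248e-04 mol/cm^3

7.4248e-04 mol/cm^3


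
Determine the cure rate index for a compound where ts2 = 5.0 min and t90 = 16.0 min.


CRI = 100 / (t90 - ts2)
= 100 / (16.0 - 5.0)
= 100 / 11.0
= 9.09 min^-1

9.09 min^-1


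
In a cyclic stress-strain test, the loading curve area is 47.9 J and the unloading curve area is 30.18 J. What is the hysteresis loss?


Hysteresis loss = loading - unloading
= 47.9 - 30.18
= 17.72 J

17.72 J


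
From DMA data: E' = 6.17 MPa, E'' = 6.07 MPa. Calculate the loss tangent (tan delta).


tan delta = E'' / E'
= 6.07 / 6.17
= 0.9838

tan delta = 0.9838


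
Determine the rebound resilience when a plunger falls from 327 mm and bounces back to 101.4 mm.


Resilience = h_rebound / h_drop * 100
= 101.4 / 327 * 100
= 31.0%

31.0%


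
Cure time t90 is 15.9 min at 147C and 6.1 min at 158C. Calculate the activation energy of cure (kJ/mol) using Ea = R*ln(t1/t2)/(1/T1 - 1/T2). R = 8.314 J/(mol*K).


T1 = 420.15 K, T2 = 431.15 K
1/T1 - 1/T2 = 6.0724e-05
ln(t1/t2) = ln(15.9/6.1) = 0.9580
Ea = 8.314 * 0.9580 / 6.0724e-05 = 131168.4406 J/mol
Ea = 131.17 kJ/mol

131.17 kJ/mol


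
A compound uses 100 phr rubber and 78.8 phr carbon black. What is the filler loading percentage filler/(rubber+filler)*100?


Filler % = filler / (rubber + filler) * 100
= 78.8 / (100 + 78.8) * 100
= 78.8 / 178.8 * 100
= 44.07%

44.07%


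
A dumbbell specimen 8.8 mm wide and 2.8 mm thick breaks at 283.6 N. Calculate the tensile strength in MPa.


Area = width * thickness = 8.8 * 2.8 = 24.64 mm^2
TS = force / area = 283.6 / 24.64 = 11.51 MPa

11.51 MPa


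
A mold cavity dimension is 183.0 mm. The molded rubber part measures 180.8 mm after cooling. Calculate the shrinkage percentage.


Shrinkage = (mold - part) / mold * 100
= (183.0 - 180.8) / 183.0 * 100
= 2.2 / 183.0 * 100
= 1.2%

1.2%


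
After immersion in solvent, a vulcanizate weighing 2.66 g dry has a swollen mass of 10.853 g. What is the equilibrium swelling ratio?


Q = W_swollen / W_dry
Q = 10.853 / 2.66
Q = 4.08

Q = 4.08


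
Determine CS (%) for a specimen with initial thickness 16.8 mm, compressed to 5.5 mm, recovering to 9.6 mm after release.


CS = (t0 - recovered) / (t0 - ts) * 100
= (16.8 - 9.6) / (16.8 - 5.5) * 100
= 7.2 / 11.3 * 100
= 63.7%

63.7%


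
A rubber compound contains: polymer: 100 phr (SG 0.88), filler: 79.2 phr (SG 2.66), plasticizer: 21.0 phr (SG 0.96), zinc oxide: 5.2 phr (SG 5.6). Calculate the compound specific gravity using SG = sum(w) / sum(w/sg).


Sum of weights = 205.4
Volume contributions:
  polymer: 100/0.88 = 113.6364
  filler: 79.2/2.66 = 29.7744
  plasticizer: 21.0/0.96 = 21.8750
  zinc oxide: 5.2/5.6 = 0.9286
Sum of volumes = 166.2144
SG = 205.4 / 166.2144 = 1.236

SG = 1.236


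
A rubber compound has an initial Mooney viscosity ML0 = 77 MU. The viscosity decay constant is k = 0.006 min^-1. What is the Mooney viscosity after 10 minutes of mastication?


ML = ML0 * exp(-k * t)
ML = 77 * exp(-0.006 * 10)
ML = 77 * 0.9418
ML = 72.52 MU

72.52 MU


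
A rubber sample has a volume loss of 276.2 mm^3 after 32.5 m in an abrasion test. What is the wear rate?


Rate = volume_loss / distance
= 276.2 / 32.5
= 8.498 mm^3/m

8.498 mm^3/m


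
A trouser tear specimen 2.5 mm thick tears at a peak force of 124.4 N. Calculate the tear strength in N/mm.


Tear strength = force / thickness
= 124.4 / 2.5
= 49.76 N/mm

49.76 N/mm


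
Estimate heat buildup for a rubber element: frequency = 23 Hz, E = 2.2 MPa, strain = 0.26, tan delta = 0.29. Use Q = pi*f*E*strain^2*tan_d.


Q = pi * f * E * strain^2 * tan_d
= pi * 23 * 2.2 * 0.26^2 * 0.29
= pi * 23 * 2.2 * 0.0676 * 0.29
= 3.1163

Q = 3.1163


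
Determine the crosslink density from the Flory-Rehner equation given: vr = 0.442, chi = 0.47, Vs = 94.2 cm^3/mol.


ln(1 - vr) = ln(1 - 0.442) = -0.5834
Numerator = -((-0.5834) + 0.442 + 0.47 * 0.442^2) = 0.0496
Denominator = 94.2 * (0.442^(1/3) - 0.442/2) = 50.9378
nu = 0.0496 / 50.9378 = 9.7325e-04 mol/cm^3

9.7325e-04 mol/cm^3


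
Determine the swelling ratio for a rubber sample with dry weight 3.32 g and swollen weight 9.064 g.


Q = W_swollen / W_dry
Q = 9.064 / 3.32
Q = 2.73

Q = 2.73


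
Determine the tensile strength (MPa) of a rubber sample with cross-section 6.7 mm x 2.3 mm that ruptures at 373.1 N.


Area = width * thickness = 6.7 * 2.3 = 15.41 mm^2
TS = force / area = 373.1 / 15.41 = 24.21 MPa

24.21 MPa


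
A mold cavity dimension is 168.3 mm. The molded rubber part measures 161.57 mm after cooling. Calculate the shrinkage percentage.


Shrinkage = (mold - part) / mold * 100
= (168.3 - 161.57) / 168.3 * 100
= 6.73 / 168.3 * 100
= 4.0%

4.0%


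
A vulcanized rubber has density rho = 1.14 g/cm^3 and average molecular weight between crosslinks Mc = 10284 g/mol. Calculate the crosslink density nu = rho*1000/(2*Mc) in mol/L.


nu = rho * 1000 / (2 * Mc)
nu = 1.14 * 1000 / (2 * 10284)
nu = 1140.0 / 20568
nu = 0.0554 mol/L

0.0554 mol/L


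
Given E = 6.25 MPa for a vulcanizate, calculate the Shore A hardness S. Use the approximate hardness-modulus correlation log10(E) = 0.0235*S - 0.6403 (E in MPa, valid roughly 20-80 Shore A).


log10(E) = 0.0235*S - 0.6403  =>  S = (log10(E) + 0.6403) / 0.0235
log10(6.25) = 0.795880
S = (0.795880 + 0.6403) / 0.0235 = 1.436180 / 0.0235
S = 61.1

Shore A = 61.1


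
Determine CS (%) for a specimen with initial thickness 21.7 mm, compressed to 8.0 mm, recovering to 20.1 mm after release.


CS = (t0 - recovered) / (t0 - ts) * 100
= (21.7 - 20.1) / (21.7 - 8.0) * 100
= 1.6 / 13.7 * 100
= 11.7%

11.7%


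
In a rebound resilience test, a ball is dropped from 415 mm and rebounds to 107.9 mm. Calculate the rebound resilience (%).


Resilience = h_rebound / h_drop * 100
= 107.9 / 415 * 100
= 26.0%

26.0%


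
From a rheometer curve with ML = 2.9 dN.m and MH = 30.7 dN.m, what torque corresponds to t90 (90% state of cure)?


M90 = ML + 0.9 * (MH - ML)
M90 = 2.9 + 0.9 * (30.7 - 2.9)
M90 = 2.9 + 0.9 * 27.8
M90 = 27.92 dN.m

27.92 dN.m


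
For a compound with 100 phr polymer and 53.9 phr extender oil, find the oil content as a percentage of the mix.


Oil % = oil / (100 + oil) * 100
= 53.9 / (100 + 53.9) * 100
= 53.9 / 153.9 * 100
= 35.02%

35.02%


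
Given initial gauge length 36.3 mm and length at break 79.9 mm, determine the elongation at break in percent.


Elongation = (Lf - L0) / L0 * 100
= (79.9 - 36.3) / 36.3 * 100
= 43.6 / 36.3 * 100
= 120.1%

120.1%


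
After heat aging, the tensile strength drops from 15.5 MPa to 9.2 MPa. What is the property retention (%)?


Retention = aged / original * 100
= 9.2 / 15.5 * 100
= 59.4%

59.4%


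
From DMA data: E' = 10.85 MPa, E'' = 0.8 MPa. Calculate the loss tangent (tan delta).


tan delta = E'' / E'
= 0.8 / 10.85
= 0.0737

tan delta = 0.0737
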